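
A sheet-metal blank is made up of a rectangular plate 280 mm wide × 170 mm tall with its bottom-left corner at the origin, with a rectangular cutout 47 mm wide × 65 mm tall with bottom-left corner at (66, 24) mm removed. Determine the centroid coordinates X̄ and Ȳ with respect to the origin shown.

plate: A = 280 × 170 = 47600.00, centroid at (140.00, 85.00).
hole: A = −(47 × 65) = -3055.00, centroid at (89.50, 56.50).
ΣA = 44545.00 mm², ΣAX̄ = 6390577.50 mm³, ΣAȲ = 3873392.50 mm³.
X̄ = 6390577.50/44545.00 = 143.46 mm; Ȳ = 3873392.50/44545.00 = 86.95 mm.

X̄ = 143.46 mm, Ȳ = 86.95 mm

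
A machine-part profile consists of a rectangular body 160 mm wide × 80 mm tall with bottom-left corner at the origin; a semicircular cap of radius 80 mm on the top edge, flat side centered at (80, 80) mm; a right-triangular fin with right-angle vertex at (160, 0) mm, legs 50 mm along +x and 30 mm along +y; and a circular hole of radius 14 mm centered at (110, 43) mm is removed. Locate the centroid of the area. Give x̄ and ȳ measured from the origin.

Part | A | x̄ᵢ | ȳᵢ | A·x̄ᵢ | A·ȳᵢ
rectangular body | 12800.00 | 80.00 | 40.00 | 1024000.00 | 512000.00
semicircular top | 10053.10 | 80.00 | 113.95 | 804247.72 | 1145581.05
triangular fin | 750.00 | 176.67 | 10.00 | 132500.00 | 7500.00
hole | -615.75 | 110.00 | 43.00 | -67732.74 | -26477.34
Σ | 22987.34 |  |  | 1893014.98 | 1638603.71
x̄ = 1893014.98 / 22987.34 = 82.35 mm
ȳ = 1638603.71 / 22987.34 = 71.28 mm

x̄ = 82.35 mm, ȳ = 71.28 mm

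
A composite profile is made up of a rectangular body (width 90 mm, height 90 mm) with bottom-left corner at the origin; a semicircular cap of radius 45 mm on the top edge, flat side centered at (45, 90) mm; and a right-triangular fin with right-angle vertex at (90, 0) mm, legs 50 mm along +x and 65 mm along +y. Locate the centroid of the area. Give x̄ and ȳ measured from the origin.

x̄ = 52.76 mm, ȳ = 57.86 mm

Part | A | x̄ᵢ | ȳᵢ | A·x̄ᵢ | A·ȳᵢ
rectangular body | 8100.00 | 45.00 | 45.00 | 364500.00 | 364500.00
semicircular top | 3180.86 | 45.00 | 109.10 | 143138.82 | 347027.63
triangular fin | 1625.00 | 106.67 | 21.67 | 173333.33 | 35208.33
Σ | 12905.86 |  |  | 680972.15 | 746735.96
x̄ = 680972.15 / 12905.86 = 52.76 mm
ȳ = 746735.96 / 12905.86 = 57.86 mm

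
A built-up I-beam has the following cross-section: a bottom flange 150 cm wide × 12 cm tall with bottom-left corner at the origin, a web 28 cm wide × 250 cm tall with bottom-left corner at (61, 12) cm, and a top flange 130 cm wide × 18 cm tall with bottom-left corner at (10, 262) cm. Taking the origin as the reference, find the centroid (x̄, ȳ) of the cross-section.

Part | A | x̄ᵢ | ȳᵢ | A·x̄ᵢ | A·ȳᵢ
bottom flange | 1800.00 | 75.00 | 6.00 | 135000.00 | 10800.00
web | 7000.00 | 75.00 | 137.00 | 525000.00 | 959000.00
top flange | 2340.00 | 75.00 | 271.00 | 175500.00 | 634140.00
Σ | 11140.00 |  |  | 835500.00 | 1603940.00
x̄ = 835500.00 / 11140.00 = 75.00 cm
ȳ = 1603940.00 / 11140.00 = 143.98 cm

x̄ = 75.00 cm, ȳ = 143.98 cm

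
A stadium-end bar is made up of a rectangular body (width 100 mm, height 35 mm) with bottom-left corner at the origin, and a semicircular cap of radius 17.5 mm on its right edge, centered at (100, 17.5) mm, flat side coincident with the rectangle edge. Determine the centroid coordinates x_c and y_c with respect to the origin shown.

x_c = 56.94 mm, y_c = 17.50 mm

Part | A | x̄ᵢ | ȳᵢ | A·x̄ᵢ | A·ȳᵢ
rectangular body | 3500.00 | 50.00 | 17.50 | 175000.00 | 61250.00
semicircular end | 481.06 | 107.43 | 17.50 | 51678.55 | 8418.49
Σ | 3981.06 |  |  | 226678.55 | 69668.49
x_c = 226678.55 / 3981.06 = 56.94 mm
y_c = 69668.49 / 3981.06 = 17.50 mm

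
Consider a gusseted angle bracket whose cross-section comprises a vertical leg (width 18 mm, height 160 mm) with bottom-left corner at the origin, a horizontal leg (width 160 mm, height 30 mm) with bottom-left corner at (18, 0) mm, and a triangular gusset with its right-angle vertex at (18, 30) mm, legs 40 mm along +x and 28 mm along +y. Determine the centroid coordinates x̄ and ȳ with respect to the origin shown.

vertical leg: A = 18 × 160 = 2880.00, centroid at (9.00, 80.00).
horizontal leg: A = 160 × 30 = 4800.00, centroid at (98.00, 15.00).
gusset: A = ½·40·28 = 560.00, centroid at (31.33, 39.33).
ΣA = 8240.00 mm², ΣAx̄ = 513866.67 mm³, ΣAȳ = 324426.67 mm³.
x̄ = 513866.67/8240.00 = 62.36 mm; ȳ = 324426.67/8240.00 = 39.37 mm.

x̄ = 62.36 mm, ȳ = 39.37 mm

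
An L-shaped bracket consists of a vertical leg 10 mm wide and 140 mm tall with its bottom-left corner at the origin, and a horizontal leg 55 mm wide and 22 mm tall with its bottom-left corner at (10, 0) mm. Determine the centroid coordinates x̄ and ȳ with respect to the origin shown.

vertical leg: A = 10 × 140 = 1400.00, centroid at (5.00, 70.00).
horizontal leg: A = 55 × 22 = 1210.00, centroid at (37.50, 11.00).
ΣA = 2610.00 mm², ΣAx̄ = 52375.00 mm³, ΣAȳ = 111310.00 mm³.
x̄ = 52375.00/2610.00 = 20.07 mm; ȳ = 111310.00/2610.00 = 42.65 mm.

x̄ = 20.07 mm, ȳ = 42.65 mm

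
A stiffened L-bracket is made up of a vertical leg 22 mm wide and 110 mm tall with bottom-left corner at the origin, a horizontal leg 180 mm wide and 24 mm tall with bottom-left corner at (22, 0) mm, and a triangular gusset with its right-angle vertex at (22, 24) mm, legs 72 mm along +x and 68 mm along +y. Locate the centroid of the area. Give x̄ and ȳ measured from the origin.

Part | A | x̄ᵢ | ȳᵢ | A·x̄ᵢ | A·ȳᵢ
vertical leg | 2420.00 | 11.00 | 55.00 | 26620.00 | 133100.00
horizontal leg | 4320.00 | 112.00 | 12.00 | 483840.00 | 51840.00
gusset | 2448.00 | 46.00 | 46.67 | 112608.00 | 114240.00
Σ | 9188.00 |  |  | 623068.00 | 299180.00
x̄ = 623068.00 / 9188.00 = 67.81 mm
ȳ = 299180.00 / 9188.00 = 32.56 mm

x̄ = 67.81 mm, ȳ = 32.56 mm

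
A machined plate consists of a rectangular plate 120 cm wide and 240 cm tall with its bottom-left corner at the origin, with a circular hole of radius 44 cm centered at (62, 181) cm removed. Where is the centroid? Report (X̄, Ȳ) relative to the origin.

X̄ = 59.46 cm, Ȳ = 103.67 cm

plate: A = 120 × 240 = 28800.00, centroid at (60.00, 120.00).
hole: A = −π·44² = -6082.12, centroid at (62.00, 181.00).
ΣA = 22717.88 cm²
ΣAX̄ = (28800.00)(60.00) + (-6082.12)(62.00) = 1350908.35 cm³
ΣAȲ = (28800.00)(120.00) + (-6082.12)(181.00) = 2355135.67 cm³
X̄ = 1350908.35 / 22717.88 = 59.46 cm
Ȳ = 2355135.67 / 22717.88 = 103.67 cm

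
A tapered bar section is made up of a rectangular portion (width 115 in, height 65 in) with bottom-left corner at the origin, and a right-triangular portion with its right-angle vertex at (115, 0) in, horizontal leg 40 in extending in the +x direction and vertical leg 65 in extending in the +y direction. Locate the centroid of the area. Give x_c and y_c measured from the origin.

x_c = 67.99 in, y_c = 30.90 in

Part | A | x̄ᵢ | ȳᵢ | A·x̄ᵢ | A·ȳᵢ
rectangular portion | 7475.00 | 57.50 | 32.50 | 429812.50 | 242937.50
triangular portion | 1300.00 | 128.33 | 21.67 | 166833.33 | 28166.67
Σ | 8775.00 |  |  | 596645.83 | 271104.17
x_c = 596645.83 / 8775.00 = 67.99 in
y_c = 271104.17 / 8775.00 = 30.90 in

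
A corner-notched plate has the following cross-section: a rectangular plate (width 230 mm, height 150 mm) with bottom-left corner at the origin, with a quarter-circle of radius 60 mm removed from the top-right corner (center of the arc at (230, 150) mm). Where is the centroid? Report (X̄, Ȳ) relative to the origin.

X̄ = 107.01 mm, Ȳ = 70.58 mm

plate: A = 230 × 150 = 34500.00, centroid at (115.00, 75.00).
removed quarter-circle: A = −¼π·60² = -2827.43, centroid at (204.54, 124.54).
ΣA = 31672.57 mm²
ΣAX̄ = (34500.00)(115.00) + (-2827.43)(204.54) = 3389190.32 mm³
ΣAȲ = (34500.00)(75.00) + (-2827.43)(124.54) = 2235384.99 mm³
X̄ = 3389190.32 / 31672.57 = 107.01 mm
Ȳ = 2235384.99 / 31672.57 = 70.58 mm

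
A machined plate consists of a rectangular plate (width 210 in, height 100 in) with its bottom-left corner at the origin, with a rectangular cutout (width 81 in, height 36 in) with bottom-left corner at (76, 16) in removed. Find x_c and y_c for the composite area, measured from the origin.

x_c = 103.15 in, y_c = 52.58 in

plate: A = 210 × 100 = 21000.00, centroid at (105.00, 50.00).
hole: A = −(81 × 36) = -2916.00, centroid at (116.50, 34.00).
ΣA = 18084.00 in²
ΣAx_c = (21000.00)(105.00) + (-2916.00)(116.50) = 1865286.00 in³
ΣAy_c = (21000.00)(50.00) + (-2916.00)(34.00) = 950856.00 in³
x_c = 1865286.00 / 18084.00 = 103.15 in
y_c = 950856.00 / 18084.00 = 52.58 in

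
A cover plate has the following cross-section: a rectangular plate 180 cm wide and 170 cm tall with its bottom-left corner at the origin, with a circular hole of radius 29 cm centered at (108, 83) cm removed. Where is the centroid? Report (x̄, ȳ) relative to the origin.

x̄ = 88.30 cm, ȳ = 85.19 cm

Part | A | x̄ᵢ | ȳᵢ | A·x̄ᵢ | A·ȳᵢ
plate | 30600.00 | 90.00 | 85.00 | 2754000.00 | 2601000.00
hole | -2642.08 | 108.00 | 83.00 | -285344.58 | -219292.59
Σ | 27957.92 |  |  | 2468655.42 | 2381707.41
x̄ = 2468655.42 / 27957.92 = 88.30 cm
ȳ = 2381707.41 / 27957.92 = 85.19 cm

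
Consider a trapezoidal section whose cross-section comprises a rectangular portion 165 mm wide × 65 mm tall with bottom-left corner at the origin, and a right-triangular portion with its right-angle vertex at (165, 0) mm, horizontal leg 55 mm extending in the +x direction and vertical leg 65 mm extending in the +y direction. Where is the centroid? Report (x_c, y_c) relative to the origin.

Part | A | x̄ᵢ | ȳᵢ | A·x̄ᵢ | A·ȳᵢ
rectangular portion | 10725.00 | 82.50 | 32.50 | 884812.50 | 348562.50
triangular portion | 1787.50 | 183.33 | 21.67 | 327708.33 | 38729.17
Σ | 12512.50 |  |  | 1212520.83 | 387291.67
x_c = 1212520.83 / 12512.50 = 96.90 mm
y_c = 387291.67 / 12512.50 = 30.95 mm

x_c = 96.90 mm, y_c = 30.95 mm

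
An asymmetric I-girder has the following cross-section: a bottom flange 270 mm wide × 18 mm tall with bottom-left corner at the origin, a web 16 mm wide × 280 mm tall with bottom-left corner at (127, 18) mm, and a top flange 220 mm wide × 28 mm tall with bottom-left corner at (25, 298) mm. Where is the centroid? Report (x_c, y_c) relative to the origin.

bottom flange: A = 270 × 18 = 4860.00, centroid at (135.00, 9.00).
web: A = 16 × 280 = 4480.00, centroid at (135.00, 158.00).
top flange: A = 220 × 28 = 6160.00, centroid at (135.00, 312.00).
ΣA = 15500.00 mm², ΣAx_c = 2092500.00 mm³, ΣAy_c = 2673500.00 mm³.
x_c = 2092500.00/15500.00 = 135.00 mm; y_c = 2673500.00/15500.00 = 172.48 mm.

x_c = 135.00 mm, y_c = 172.48 mm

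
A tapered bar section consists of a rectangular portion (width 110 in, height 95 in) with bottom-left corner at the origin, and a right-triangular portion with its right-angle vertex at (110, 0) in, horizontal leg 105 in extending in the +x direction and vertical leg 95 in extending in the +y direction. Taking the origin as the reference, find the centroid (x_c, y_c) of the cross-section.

rectangular portion: A = 110 × 95 = 10450.00, centroid at (55.00, 47.50).
triangular portion: A = ½·105·95 = 4987.50, centroid at (145.00, 31.67).
ΣA = 15437.50 in²
ΣAx_c = (10450.00)(55.00) + (4987.50)(145.00) = 1297937.50 in³
ΣAy_c = (10450.00)(47.50) + (4987.50)(31.67) = 654312.50 in³
x_c = 1297937.50 / 15437.50 = 84.08 in
y_c = 654312.50 / 15437.50 = 42.38 in

x_c = 84.08 in, y_c = 42.38 in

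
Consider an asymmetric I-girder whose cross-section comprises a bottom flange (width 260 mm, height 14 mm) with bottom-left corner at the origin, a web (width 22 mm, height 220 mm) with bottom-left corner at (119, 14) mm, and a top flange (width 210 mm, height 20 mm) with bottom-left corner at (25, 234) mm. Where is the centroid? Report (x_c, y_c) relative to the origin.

x_c = 130.00 mm, y_c = 130.16 mm

Part | A | x̄ᵢ | ȳᵢ | A·x̄ᵢ | A·ȳᵢ
bottom flange | 3640.00 | 130.00 | 7.00 | 473200.00 | 25480.00
web | 4840.00 | 130.00 | 124.00 | 629200.00 | 600160.00
top flange | 4200.00 | 130.00 | 244.00 | 546000.00 | 1024800.00
Σ | 12680.00 |  |  | 1648400.00 | 1650440.00
x_c = 1648400.00 / 12680.00 = 130.00 mm
y_c = 1650440.00 / 12680.00 = 130.16 mm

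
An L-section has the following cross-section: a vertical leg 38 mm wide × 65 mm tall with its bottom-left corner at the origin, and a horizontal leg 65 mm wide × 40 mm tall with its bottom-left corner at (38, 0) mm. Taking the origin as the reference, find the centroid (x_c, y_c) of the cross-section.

Part | A | x̄ᵢ | ȳᵢ | A·x̄ᵢ | A·ȳᵢ
vertical leg | 2470.00 | 19.00 | 32.50 | 46930.00 | 80275.00
horizontal leg | 2600.00 | 70.50 | 20.00 | 183300.00 | 52000.00
Σ | 5070.00 |  |  | 230230.00 | 132275.00
x_c = 230230.00 / 5070.00 = 45.41 mm
y_c = 132275.00 / 5070.00 = 26.09 mm

x_c = 45.41 mm, y_c = 26.09 mm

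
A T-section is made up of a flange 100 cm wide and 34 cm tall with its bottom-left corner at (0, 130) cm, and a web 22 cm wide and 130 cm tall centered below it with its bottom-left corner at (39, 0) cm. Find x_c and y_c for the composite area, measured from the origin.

x_c = 50.00 cm, y_c = 109.54 cm

web: A = 22 × 130 = 2860.00, centroid at (50.00, 65.00).
flange: A = 100 × 34 = 3400.00, centroid at (50.00, 147.00).
ΣA = 6260.00 cm², ΣAx_c = 313000.00 cm³, ΣAy_c = 685700.00 cm³.
x_c = 313000.00/6260.00 = 50.00 cm; y_c = 685700.00/6260.00 = 109.54 cm.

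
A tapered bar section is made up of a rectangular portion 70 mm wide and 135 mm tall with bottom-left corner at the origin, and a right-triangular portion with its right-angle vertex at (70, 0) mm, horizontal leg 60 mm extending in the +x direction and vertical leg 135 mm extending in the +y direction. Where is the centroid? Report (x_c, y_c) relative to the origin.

rectangular portion: A = 70 × 135 = 9450.00, centroid at (35.00, 67.50).
triangular portion: A = ½·60·135 = 4050.00, centroid at (90.00, 45.00).
ΣA = 13500.00 mm²
ΣAx_c = (9450.00)(35.00) + (4050.00)(90.00) = 695250.00 mm³
ΣAy_c = (9450.00)(67.50) + (4050.00)(45.00) = 820125.00 mm³
x_c = 695250.00 / 13500.00 = 51.50 mm
y_c = 820125.00 / 13500.00 = 60.75 mm

x_c = 51.50 mm, y_c = 60.75 mm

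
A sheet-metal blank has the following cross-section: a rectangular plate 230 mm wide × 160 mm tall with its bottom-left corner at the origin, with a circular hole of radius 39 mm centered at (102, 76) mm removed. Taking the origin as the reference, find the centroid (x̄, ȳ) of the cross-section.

x̄ = 116.94 mm, ȳ = 80.60 mm

plate: A = 230 × 160 = 36800.00, centroid at (115.00, 80.00).
hole: A = −π·39² = -4778.36, centroid at (102.00, 76.00).
ΣA = 32021.64 mm², ΣAx̄ = 3744607.03 mm³, ΣAȳ = 2580844.46 mm³.
x̄ = 3744607.03/32021.64 = 116.94 mm; ȳ = 2580844.46/32021.64 = 80.60 mm.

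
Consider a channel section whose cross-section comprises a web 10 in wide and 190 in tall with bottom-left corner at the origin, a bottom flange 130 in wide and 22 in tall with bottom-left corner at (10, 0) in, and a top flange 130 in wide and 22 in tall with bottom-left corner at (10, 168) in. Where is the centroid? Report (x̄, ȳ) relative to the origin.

x̄ = 57.55 in, ȳ = 95.00 in

Part | A | x̄ᵢ | ȳᵢ | A·x̄ᵢ | A·ȳᵢ
web | 1900.00 | 5.00 | 95.00 | 9500.00 | 180500.00
bottom flange | 2860.00 | 75.00 | 11.00 | 214500.00 | 31460.00
top flange | 2860.00 | 75.00 | 179.00 | 214500.00 | 511940.00
Σ | 7620.00 |  |  | 438500.00 | 723900.00
x̄ = 438500.00 / 7620.00 = 57.55 in
ȳ = 723900.00 / 7620.00 = 95.00 in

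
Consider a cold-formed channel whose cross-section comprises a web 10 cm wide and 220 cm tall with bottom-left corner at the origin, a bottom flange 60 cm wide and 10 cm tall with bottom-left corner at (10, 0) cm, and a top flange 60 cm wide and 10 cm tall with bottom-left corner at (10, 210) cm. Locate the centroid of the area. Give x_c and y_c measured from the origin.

web: A = 10 × 220 = 2200.00, centroid at (5.00, 110.00).
bottom flange: A = 60 × 10 = 600.00, centroid at (40.00, 5.00).
top flange: A = 60 × 10 = 600.00, centroid at (40.00, 215.00).
ΣA = 3400.00 cm², ΣAx_c = 59000.00 cm³, ΣAy_c = 374000.00 cm³.
x_c = 59000.00/3400.00 = 17.35 cm; y_c = 374000.00/3400.00 = 110.00 cm.

x_c = 17.35 cm, y_c = 110.00 cm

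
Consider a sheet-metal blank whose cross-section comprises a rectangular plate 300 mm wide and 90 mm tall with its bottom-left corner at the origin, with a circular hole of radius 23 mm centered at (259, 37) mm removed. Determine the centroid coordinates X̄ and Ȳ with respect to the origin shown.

plate: A = 300 × 90 = 27000.00, centroid at (150.00, 45.00).
hole: A = −π·23² = -1661.90, centroid at (259.00, 37.00).
ΣA = 25338.10 mm², ΣAX̄ = 3619567.25 mm³, ΣAȲ = 1153509.61 mm³.
X̄ = 3619567.25/25338.10 = 142.85 mm; Ȳ = 1153509.61/25338.10 = 45.52 mm.

X̄ = 142.85 mm, Ȳ = 45.52 mm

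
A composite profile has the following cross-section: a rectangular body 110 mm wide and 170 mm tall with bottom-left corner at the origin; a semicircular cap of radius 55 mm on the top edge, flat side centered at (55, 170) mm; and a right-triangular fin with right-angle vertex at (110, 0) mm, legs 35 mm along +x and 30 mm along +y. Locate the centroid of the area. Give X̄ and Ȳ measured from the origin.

rectangular body: A = 110 × 170 = 18700.00, centroid at (55.00, 85.00).
semicircular top: A = ½π·55² = 4751.66, centroid at (55.00, 193.34).
triangular fin: A = ½·35·30 = 525.00, centroid at (121.67, 10.00).
ΣA = 23976.66 mm², ΣAX̄ = 1353716.24 mm³, ΣAȲ = 2513448.68 mm³.
X̄ = 1353716.24/23976.66 = 56.46 mm; Ȳ = 2513448.68/23976.66 = 104.83 mm.

X̄ = 56.46 mm, Ȳ = 104.83 mm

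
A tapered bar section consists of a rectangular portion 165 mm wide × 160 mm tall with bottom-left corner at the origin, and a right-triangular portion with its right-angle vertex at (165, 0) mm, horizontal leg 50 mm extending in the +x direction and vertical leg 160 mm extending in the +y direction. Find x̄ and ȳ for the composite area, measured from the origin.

x̄ = 95.55 mm, ȳ = 76.49 mm

rectangular portion: A = 165 × 160 = 26400.00, centroid at (82.50, 80.00).
triangular portion: A = ½·50·160 = 4000.00, centroid at (181.67, 53.33).
ΣA = 30400.00 mm², ΣAx̄ = 2904666.67 mm³, ΣAȳ = 2325333.33 mm³.
x̄ = 2904666.67/30400.00 = 95.55 mm; ȳ = 2325333.33/30400.00 = 76.49 mm.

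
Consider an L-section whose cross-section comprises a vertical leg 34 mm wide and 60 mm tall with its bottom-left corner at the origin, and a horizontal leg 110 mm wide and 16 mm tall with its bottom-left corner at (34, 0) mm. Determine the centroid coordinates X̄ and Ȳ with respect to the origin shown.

vertical leg: A = 34 × 60 = 2040.00, centroid at (17.00, 30.00).
horizontal leg: A = 110 × 16 = 1760.00, centroid at (89.00, 8.00).
ΣA = 3800.00 mm², ΣAX̄ = 191320.00 mm³, ΣAȲ = 75280.00 mm³.
X̄ = 191320.00/3800.00 = 50.35 mm; Ȳ = 75280.00/3800.00 = 19.81 mm.

X̄ = 50.35 mm, Ȳ = 19.81 mm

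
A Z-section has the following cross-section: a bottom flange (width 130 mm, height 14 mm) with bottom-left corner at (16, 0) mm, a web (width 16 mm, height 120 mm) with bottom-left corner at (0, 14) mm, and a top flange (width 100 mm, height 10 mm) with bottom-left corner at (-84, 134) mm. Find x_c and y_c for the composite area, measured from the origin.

bottom flange: A = 130 × 14 = 1820.00, centroid at (81.00, 7.00).
web: A = 16 × 120 = 1920.00, centroid at (8.00, 74.00).
top flange: A = 100 × 10 = 1000.00, centroid at (-34.00, 139.00).
ΣA = 4740.00 mm², ΣAx_c = 128780.00 mm³, ΣAy_c = 293820.00 mm³.
x_c = 128780.00/4740.00 = 27.17 mm; y_c = 293820.00/4740.00 = 61.99 mm.

x_c = 27.17 mm, y_c = 61.99 mm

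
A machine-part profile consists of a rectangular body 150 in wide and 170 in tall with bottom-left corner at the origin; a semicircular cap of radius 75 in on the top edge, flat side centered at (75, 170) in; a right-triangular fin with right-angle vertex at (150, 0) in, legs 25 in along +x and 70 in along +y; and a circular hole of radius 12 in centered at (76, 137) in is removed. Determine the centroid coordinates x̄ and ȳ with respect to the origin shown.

x̄ = 77.08 in, ȳ = 112.47 in

Part | A | x̄ᵢ | ȳᵢ | A·x̄ᵢ | A·ȳᵢ
rectangular body | 25500.00 | 75.00 | 85.00 | 1912500.00 | 2167500.00
semicircular top | 8835.73 | 75.00 | 201.83 | 662679.70 | 1783323.99
triangular fin | 875.00 | 158.33 | 23.33 | 138541.67 | 20416.67
hole | -452.39 | 76.00 | 137.00 | -34381.59 | -61977.34
Σ | 34758.34 |  |  | 2679339.78 | 3909263.31
x̄ = 2679339.78 / 34758.34 = 77.08 in
ȳ = 3909263.31 / 34758.34 = 112.47 in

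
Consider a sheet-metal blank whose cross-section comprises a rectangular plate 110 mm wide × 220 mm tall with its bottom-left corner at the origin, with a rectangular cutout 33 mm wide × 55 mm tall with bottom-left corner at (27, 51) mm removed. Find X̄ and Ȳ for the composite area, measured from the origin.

Part | A | x̄ᵢ | ȳᵢ | A·x̄ᵢ | A·ȳᵢ
plate | 24200.00 | 55.00 | 110.00 | 1331000.00 | 2662000.00
hole | -1815.00 | 43.50 | 78.50 | -78952.50 | -142477.50
Σ | 22385.00 |  |  | 1252047.50 | 2519522.50
X̄ = 1252047.50 / 22385.00 = 55.93 mm
Ȳ = 2519522.50 / 22385.00 = 112.55 mm

X̄ = 55.93 mm, Ȳ = 112.55 mm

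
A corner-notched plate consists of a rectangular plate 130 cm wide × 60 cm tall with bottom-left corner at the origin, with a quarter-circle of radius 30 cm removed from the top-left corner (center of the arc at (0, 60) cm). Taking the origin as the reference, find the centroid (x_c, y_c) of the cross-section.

Part | A | x̄ᵢ | ȳᵢ | A·x̄ᵢ | A·ȳᵢ
plate | 7800.00 | 65.00 | 30.00 | 507000.00 | 234000.00
removed quarter-circle | -706.86 | 12.73 | 47.27 | -9000.00 | -33411.50
Σ | 7093.14 |  |  | 498000.00 | 200588.50
x_c = 498000.00 / 7093.14 = 70.21 cm
y_c = 200588.50 / 7093.14 = 28.28 cm

x_c = 70.21 cm, y_c = 28.28 cm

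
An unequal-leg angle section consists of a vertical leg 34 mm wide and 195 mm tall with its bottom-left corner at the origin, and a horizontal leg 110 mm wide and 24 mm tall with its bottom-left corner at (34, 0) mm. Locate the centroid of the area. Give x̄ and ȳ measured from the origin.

x̄ = 37.50 mm, ȳ = 73.15 mm

vertical leg: A = 34 × 195 = 6630.00, centroid at (17.00, 97.50).
horizontal leg: A = 110 × 24 = 2640.00, centroid at (89.00, 12.00).
ΣA = 9270.00 mm²
ΣAx̄ = (6630.00)(17.00) + (2640.00)(89.00) = 347670.00 mm³
ΣAȳ = (6630.00)(97.50) + (2640.00)(12.00) = 678105.00 mm³
x̄ = 347670.00 / 9270.00 = 37.50 mm
ȳ = 678105.00 / 9270.00 = 73.15 mm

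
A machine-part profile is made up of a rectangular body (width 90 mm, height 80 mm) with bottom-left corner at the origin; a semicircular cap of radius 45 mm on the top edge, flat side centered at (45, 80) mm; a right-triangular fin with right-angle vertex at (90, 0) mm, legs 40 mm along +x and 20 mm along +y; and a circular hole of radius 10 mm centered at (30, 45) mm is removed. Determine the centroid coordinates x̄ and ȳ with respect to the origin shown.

rectangular body: A = 90 × 80 = 7200.00, centroid at (45.00, 40.00).
semicircular top: A = ½π·45² = 3180.86, centroid at (45.00, 99.10).
triangular fin: A = ½·40·20 = 400.00, centroid at (103.33, 6.67).
hole: A = −π·10² = -314.16, centroid at (30.00, 45.00).
ΣA = 10466.70 mm²
ΣAx̄ = (7200.00)(45.00) + (3180.86)(45.00) + (400.00)(103.33) + (-314.16)(30.00) = 499047.37 mm³
ΣAȳ = (7200.00)(40.00) + (3180.86)(99.10) + (400.00)(6.67) + (-314.16)(45.00) = 591748.50 mm³
x̄ = 499047.37 / 10466.70 = 47.68 mm
ȳ = 591748.50 / 10466.70 = 56.54 mm

x̄ = 47.68 mm, ȳ = 56.54 mm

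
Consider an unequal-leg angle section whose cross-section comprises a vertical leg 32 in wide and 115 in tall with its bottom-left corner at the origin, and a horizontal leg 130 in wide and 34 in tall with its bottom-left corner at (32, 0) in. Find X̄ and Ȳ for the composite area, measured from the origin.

X̄ = 60.20 in, Ȳ = 35.40 in

vertical leg: A = 32 × 115 = 3680.00, centroid at (16.00, 57.50).
horizontal leg: A = 130 × 34 = 4420.00, centroid at (97.00, 17.00).
ΣA = 8100.00 in², ΣAX̄ = 487620.00 in³, ΣAȲ = 286740.00 in³.
X̄ = 487620.00/8100.00 = 60.20 in; Ȳ = 286740.00/8100.00 = 35.40 in.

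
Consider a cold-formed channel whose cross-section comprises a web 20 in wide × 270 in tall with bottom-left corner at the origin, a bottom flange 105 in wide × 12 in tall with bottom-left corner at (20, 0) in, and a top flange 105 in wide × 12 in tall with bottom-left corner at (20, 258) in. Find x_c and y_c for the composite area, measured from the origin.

x_c = 29.89 in, y_c = 135.00 in

web: A = 20 × 270 = 5400.00, centroid at (10.00, 135.00).
bottom flange: A = 105 × 12 = 1260.00, centroid at (72.50, 6.00).
top flange: A = 105 × 12 = 1260.00, centroid at (72.50, 264.00).
ΣA = 7920.00 in²
ΣAx_c = (5400.00)(10.00) + (1260.00)(72.50) + (1260.00)(72.50) = 236700.00 in³
ΣAy_c = (5400.00)(135.00) + (1260.00)(6.00) + (1260.00)(264.00) = 1069200.00 in³
x_c = 236700.00 / 7920.00 = 29.89 in
y_c = 1069200.00 / 7920.00 = 135.00 in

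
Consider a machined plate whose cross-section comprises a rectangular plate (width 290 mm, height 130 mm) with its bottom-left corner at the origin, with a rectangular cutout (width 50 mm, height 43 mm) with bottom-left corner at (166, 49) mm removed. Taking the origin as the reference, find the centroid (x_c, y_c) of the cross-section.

x_c = 142.22 mm, y_c = 64.67 mm

plate: A = 290 × 130 = 37700.00, centroid at (145.00, 65.00).
hole: A = −(50 × 43) = -2150.00, centroid at (191.00, 70.50).
ΣA = 35550.00 mm², ΣAx_c = 5055850.00 mm³, ΣAy_c = 2298925.00 mm³.
x_c = 5055850.00/35550.00 = 142.22 mm; y_c = 2298925.00/35550.00 = 64.67 mm.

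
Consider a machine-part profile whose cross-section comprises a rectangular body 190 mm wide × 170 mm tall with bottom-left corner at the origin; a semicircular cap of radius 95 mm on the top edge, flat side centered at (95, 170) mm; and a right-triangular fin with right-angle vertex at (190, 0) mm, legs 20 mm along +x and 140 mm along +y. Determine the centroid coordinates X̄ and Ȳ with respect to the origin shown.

X̄ = 97.97 mm, Ȳ = 120.99 mm

rectangular body: A = 190 × 170 = 32300.00, centroid at (95.00, 85.00).
semicircular top: A = ½π·95² = 14176.44, centroid at (95.00, 210.32).
triangular fin: A = ½·20·140 = 1400.00, centroid at (196.67, 46.67).
ΣA = 47876.44 mm²
ΣAX̄ = (32300.00)(95.00) + (14176.44)(95.00) + (1400.00)(196.67) = 4690594.83 mm³
ΣAȲ = (32300.00)(85.00) + (14176.44)(210.32) + (1400.00)(46.67) = 5792410.93 mm³
X̄ = 4690594.83 / 47876.44 = 97.97 mm
Ȳ = 5792410.93 / 47876.44 = 120.99 mm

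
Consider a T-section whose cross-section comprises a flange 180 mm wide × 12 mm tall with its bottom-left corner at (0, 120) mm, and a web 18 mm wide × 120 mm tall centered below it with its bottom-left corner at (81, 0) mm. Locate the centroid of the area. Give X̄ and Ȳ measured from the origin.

web: A = 18 × 120 = 2160.00, centroid at (90.00, 60.00).
flange: A = 180 × 12 = 2160.00, centroid at (90.00, 126.00).
ΣA = 4320.00 mm²
ΣAX̄ = (2160.00)(90.00) + (2160.00)(90.00) = 388800.00 mm³
ΣAȲ = (2160.00)(60.00) + (2160.00)(126.00) = 401760.00 mm³
X̄ = 388800.00 / 4320.00 = 90.00 mm
Ȳ = 401760.00 / 4320.00 = 93.00 mm

X̄ = 90.00 mm, Ȳ = 93.00 mm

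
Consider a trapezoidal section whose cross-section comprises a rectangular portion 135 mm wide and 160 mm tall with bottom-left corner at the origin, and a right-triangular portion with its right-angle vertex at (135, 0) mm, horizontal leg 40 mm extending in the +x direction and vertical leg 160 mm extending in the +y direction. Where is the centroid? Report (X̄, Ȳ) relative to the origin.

X̄ = 77.93 mm, Ȳ = 76.56 mm

rectangular portion: A = 135 × 160 = 21600.00, centroid at (67.50, 80.00).
triangular portion: A = ½·40·160 = 3200.00, centroid at (148.33, 53.33).
ΣA = 24800.00 mm²
ΣAX̄ = (21600.00)(67.50) + (3200.00)(148.33) = 1932666.67 mm³
ΣAȲ = (21600.00)(80.00) + (3200.00)(53.33) = 1898666.67 mm³
X̄ = 1932666.67 / 24800.00 = 77.93 mm
Ȳ = 1898666.67 / 24800.00 = 76.56 mm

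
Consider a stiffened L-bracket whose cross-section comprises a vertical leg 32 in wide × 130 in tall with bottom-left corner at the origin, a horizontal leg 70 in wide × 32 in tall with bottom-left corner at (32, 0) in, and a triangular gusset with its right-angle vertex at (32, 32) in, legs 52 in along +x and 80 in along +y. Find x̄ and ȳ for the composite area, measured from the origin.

x̄ = 37.65 in, ȳ = 50.50 in

vertical leg: A = 32 × 130 = 4160.00, centroid at (16.00, 65.00).
horizontal leg: A = 70 × 32 = 2240.00, centroid at (67.00, 16.00).
gusset: A = ½·52·80 = 2080.00, centroid at (49.33, 58.67).
ΣA = 8480.00 in², ΣAx̄ = 319253.33 in³, ΣAȳ = 428266.67 in³.
x̄ = 319253.33/8480.00 = 37.65 in; ȳ = 428266.67/8480.00 = 50.50 in.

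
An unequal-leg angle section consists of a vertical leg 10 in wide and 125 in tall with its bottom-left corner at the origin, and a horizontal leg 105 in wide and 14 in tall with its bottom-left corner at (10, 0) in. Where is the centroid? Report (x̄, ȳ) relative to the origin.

x̄ = 36.08 in, ȳ = 32.51 in

Part | A | x̄ᵢ | ȳᵢ | A·x̄ᵢ | A·ȳᵢ
vertical leg | 1250.00 | 5.00 | 62.50 | 6250.00 | 78125.00
horizontal leg | 1470.00 | 62.50 | 7.00 | 91875.00 | 10290.00
Σ | 2720.00 |  |  | 98125.00 | 88415.00
x̄ = 98125.00 / 2720.00 = 36.08 in
ȳ = 88415.00 / 2720.00 = 32.51 in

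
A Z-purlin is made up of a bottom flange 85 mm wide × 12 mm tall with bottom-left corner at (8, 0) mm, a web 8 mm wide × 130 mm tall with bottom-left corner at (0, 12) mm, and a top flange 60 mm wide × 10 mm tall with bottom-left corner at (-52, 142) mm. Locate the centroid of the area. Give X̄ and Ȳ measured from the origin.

Part | A | x̄ᵢ | ȳᵢ | A·x̄ᵢ | A·ȳᵢ
bottom flange | 1020.00 | 50.50 | 6.00 | 51510.00 | 6120.00
web | 1040.00 | 4.00 | 77.00 | 4160.00 | 80080.00
top flange | 600.00 | -22.00 | 147.00 | -13200.00 | 88200.00
Σ | 2660.00 |  |  | 42470.00 | 174400.00
X̄ = 42470.00 / 2660.00 = 15.97 mm
Ȳ = 174400.00 / 2660.00 = 65.56 mm

X̄ = 15.97 mm, Ȳ = 65.56 mm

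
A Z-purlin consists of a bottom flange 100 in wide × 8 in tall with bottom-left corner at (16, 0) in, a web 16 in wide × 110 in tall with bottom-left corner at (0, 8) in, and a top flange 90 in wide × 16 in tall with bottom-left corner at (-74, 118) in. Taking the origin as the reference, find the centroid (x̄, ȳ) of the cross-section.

x̄ = 6.28 in, ȳ = 73.88 in

bottom flange: A = 100 × 8 = 800.00, centroid at (66.00, 4.00).
web: A = 16 × 110 = 1760.00, centroid at (8.00, 63.00).
top flange: A = 90 × 16 = 1440.00, centroid at (-29.00, 126.00).
ΣA = 4000.00 in²
ΣAx̄ = (800.00)(66.00) + (1760.00)(8.00) + (1440.00)(-29.00) = 25120.00 in³
ΣAȳ = (800.00)(4.00) + (1760.00)(63.00) + (1440.00)(126.00) = 295520.00 in³
x̄ = 25120.00 / 4000.00 = 6.28 in
ȳ = 295520.00 / 4000.00 = 73.88 in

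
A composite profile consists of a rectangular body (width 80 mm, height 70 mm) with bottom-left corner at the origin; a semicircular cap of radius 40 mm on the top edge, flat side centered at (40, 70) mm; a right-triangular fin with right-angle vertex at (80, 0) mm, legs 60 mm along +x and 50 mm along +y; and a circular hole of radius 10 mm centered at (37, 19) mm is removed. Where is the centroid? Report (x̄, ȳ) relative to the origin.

rectangular body: A = 80 × 70 = 5600.00, centroid at (40.00, 35.00).
semicircular top: A = ½π·40² = 2513.27, centroid at (40.00, 86.98).
triangular fin: A = ½·60·50 = 1500.00, centroid at (100.00, 16.67).
hole: A = −π·10² = -314.16, centroid at (37.00, 19.00).
ΣA = 9299.11 mm²
ΣAx̄ = (5600.00)(40.00) + (2513.27)(40.00) + (1500.00)(100.00) + (-314.16)(37.00) = 462907.07 mm³
ΣAȳ = (5600.00)(35.00) + (2513.27)(86.98) + (1500.00)(16.67) + (-314.16)(19.00) = 433626.83 mm³
x̄ = 462907.07 / 9299.11 = 49.78 mm
ȳ = 433626.83 / 9299.11 = 46.63 mm

x̄ = 49.78 mm, ȳ = 46.63 mm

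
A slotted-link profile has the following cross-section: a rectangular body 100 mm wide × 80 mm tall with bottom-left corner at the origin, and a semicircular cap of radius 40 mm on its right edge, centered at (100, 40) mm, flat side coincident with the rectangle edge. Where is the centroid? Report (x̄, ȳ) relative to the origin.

x̄ = 66.01 mm, ȳ = 40.00 mm

Part | A | x̄ᵢ | ȳᵢ | A·x̄ᵢ | A·ȳᵢ
rectangular body | 8000.00 | 50.00 | 40.00 | 400000.00 | 320000.00
semicircular end | 2513.27 | 116.98 | 40.00 | 293994.08 | 100530.96
Σ | 10513.27 |  |  | 693994.08 | 420530.96
x̄ = 693994.08 / 10513.27 = 66.01 mm
ȳ = 420530.96 / 10513.27 = 40.00 mm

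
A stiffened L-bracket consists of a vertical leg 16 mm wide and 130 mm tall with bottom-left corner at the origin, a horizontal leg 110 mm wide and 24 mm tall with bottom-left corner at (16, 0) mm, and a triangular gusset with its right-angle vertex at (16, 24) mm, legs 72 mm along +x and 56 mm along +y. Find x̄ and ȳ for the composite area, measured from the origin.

x̄ = 42.27 mm, ȳ = 37.54 mm

Part | A | x̄ᵢ | ȳᵢ | A·x̄ᵢ | A·ȳᵢ
vertical leg | 2080.00 | 8.00 | 65.00 | 16640.00 | 135200.00
horizontal leg | 2640.00 | 71.00 | 12.00 | 187440.00 | 31680.00
gusset | 2016.00 | 40.00 | 42.67 | 80640.00 | 86016.00
Σ | 6736.00 |  |  | 284720.00 | 252896.00
x̄ = 284720.00 / 6736.00 = 42.27 mm
ȳ = 252896.00 / 6736.00 = 37.54 mm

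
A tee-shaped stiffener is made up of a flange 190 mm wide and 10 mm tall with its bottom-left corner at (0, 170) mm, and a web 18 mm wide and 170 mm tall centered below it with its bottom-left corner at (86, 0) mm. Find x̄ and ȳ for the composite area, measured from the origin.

x̄ = 95.00 mm, ȳ = 119.48 mm

web: A = 18 × 170 = 3060.00, centroid at (95.00, 85.00).
flange: A = 190 × 10 = 1900.00, centroid at (95.00, 175.00).
ΣA = 4960.00 mm²
ΣAx̄ = (3060.00)(95.00) + (1900.00)(95.00) = 471200.00 mm³
ΣAȳ = (3060.00)(85.00) + (1900.00)(175.00) = 592600.00 mm³
x̄ = 471200.00 / 4960.00 = 95.00 mm
ȳ = 592600.00 / 4960.00 = 119.48 mm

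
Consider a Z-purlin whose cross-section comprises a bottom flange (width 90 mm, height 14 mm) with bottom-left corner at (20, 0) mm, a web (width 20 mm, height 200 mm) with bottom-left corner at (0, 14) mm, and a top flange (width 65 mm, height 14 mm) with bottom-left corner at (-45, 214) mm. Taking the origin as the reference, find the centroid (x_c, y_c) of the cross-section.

bottom flange: A = 90 × 14 = 1260.00, centroid at (65.00, 7.00).
web: A = 20 × 200 = 4000.00, centroid at (10.00, 114.00).
top flange: A = 65 × 14 = 910.00, centroid at (-12.50, 221.00).
ΣA = 6170.00 mm²
ΣAx_c = (1260.00)(65.00) + (4000.00)(10.00) + (910.00)(-12.50) = 110525.00 mm³
ΣAy_c = (1260.00)(7.00) + (4000.00)(114.00) + (910.00)(221.00) = 665930.00 mm³
x_c = 110525.00 / 6170.00 = 17.91 mm
y_c = 665930.00 / 6170.00 = 107.93 mm

x_c = 17.91 mm, y_c = 107.93 mm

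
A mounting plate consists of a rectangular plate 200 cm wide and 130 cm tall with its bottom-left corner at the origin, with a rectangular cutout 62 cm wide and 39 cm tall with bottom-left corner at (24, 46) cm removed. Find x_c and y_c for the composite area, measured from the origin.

plate: A = 200 × 130 = 26000.00, centroid at (100.00, 65.00).
hole: A = −(62 × 39) = -2418.00, centroid at (55.00, 65.50).
ΣA = 23582.00 cm²
ΣAx_c = (26000.00)(100.00) + (-2418.00)(55.00) = 2467010.00 cm³
ΣAy_c = (26000.00)(65.00) + (-2418.00)(65.50) = 1531621.00 cm³
x_c = 2467010.00 / 23582.00 = 104.61 cm
y_c = 1531621.00 / 23582.00 = 64.95 cm

x_c = 104.61 cm, y_c = 64.95 cm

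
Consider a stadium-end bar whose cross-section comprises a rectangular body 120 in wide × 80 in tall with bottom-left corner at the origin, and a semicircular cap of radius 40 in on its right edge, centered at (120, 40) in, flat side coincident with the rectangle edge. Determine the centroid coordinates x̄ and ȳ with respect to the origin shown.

x̄ = 75.97 in, ȳ = 40.00 in

rectangular body: A = 120 × 80 = 9600.00, centroid at (60.00, 40.00).
semicircular end: A = ½π·40² = 2513.27, centroid at (136.98, 40.00).
ΣA = 12113.27 in², ΣAx̄ = 920259.56 in³, ΣAȳ = 484530.96 in³.
x̄ = 920259.56/12113.27 = 75.97 in; ȳ = 484530.96/12113.27 = 40.00 in.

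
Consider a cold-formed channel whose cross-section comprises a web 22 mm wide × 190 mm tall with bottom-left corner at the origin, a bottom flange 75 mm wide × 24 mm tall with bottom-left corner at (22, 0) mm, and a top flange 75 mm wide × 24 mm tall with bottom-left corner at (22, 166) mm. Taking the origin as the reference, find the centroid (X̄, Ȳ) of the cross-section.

Part | A | x̄ᵢ | ȳᵢ | A·x̄ᵢ | A·ȳᵢ
web | 4180.00 | 11.00 | 95.00 | 45980.00 | 397100.00
bottom flange | 1800.00 | 59.50 | 12.00 | 107100.00 | 21600.00
top flange | 1800.00 | 59.50 | 178.00 | 107100.00 | 320400.00
Σ | 7780.00 |  |  | 260180.00 | 739100.00
X̄ = 260180.00 / 7780.00 = 33.44 mm
Ȳ = 739100.00 / 7780.00 = 95.00 mm

X̄ = 33.44 mm, Ȳ = 95.00 mm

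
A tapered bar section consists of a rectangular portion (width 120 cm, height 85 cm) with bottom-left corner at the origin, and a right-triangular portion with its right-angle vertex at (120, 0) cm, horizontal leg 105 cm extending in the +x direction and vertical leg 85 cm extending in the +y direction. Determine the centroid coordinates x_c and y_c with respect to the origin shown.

x_c = 88.91 cm, y_c = 38.19 cm

rectangular portion: A = 120 × 85 = 10200.00, centroid at (60.00, 42.50).
triangular portion: A = ½·105·85 = 4462.50, centroid at (155.00, 28.33).
ΣA = 14662.50 cm²
ΣAx_c = (10200.00)(60.00) + (4462.50)(155.00) = 1303687.50 cm³
ΣAy_c = (10200.00)(42.50) + (4462.50)(28.33) = 559937.50 cm³
x_c = 1303687.50 / 14662.50 = 88.91 cm
y_c = 559937.50 / 14662.50 = 38.19 cm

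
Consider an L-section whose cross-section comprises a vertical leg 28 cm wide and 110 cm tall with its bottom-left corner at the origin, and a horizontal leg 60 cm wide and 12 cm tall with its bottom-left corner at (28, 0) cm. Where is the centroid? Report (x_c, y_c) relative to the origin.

x_c = 22.34 cm, y_c = 45.72 cm

vertical leg: A = 28 × 110 = 3080.00, centroid at (14.00, 55.00).
horizontal leg: A = 60 × 12 = 720.00, centroid at (58.00, 6.00).
ΣA = 3800.00 cm²
ΣAx_c = (3080.00)(14.00) + (720.00)(58.00) = 84880.00 cm³
ΣAy_c = (3080.00)(55.00) + (720.00)(6.00) = 173720.00 cm³
x_c = 84880.00 / 3800.00 = 22.34 cm
y_c = 173720.00 / 3800.00 = 45.72 cm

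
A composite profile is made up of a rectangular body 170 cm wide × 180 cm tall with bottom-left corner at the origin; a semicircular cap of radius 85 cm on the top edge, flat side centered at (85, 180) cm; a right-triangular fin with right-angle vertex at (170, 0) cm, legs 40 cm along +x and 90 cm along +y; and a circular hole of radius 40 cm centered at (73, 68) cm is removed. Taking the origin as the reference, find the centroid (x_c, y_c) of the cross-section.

Part | A | x̄ᵢ | ȳᵢ | A·x̄ᵢ | A·ȳᵢ
rectangular body | 30600.00 | 85.00 | 90.00 | 2601000.00 | 2754000.00
semicircular top | 11349.00 | 85.00 | 216.08 | 964665.29 | 2452237.29
triangular fin | 1800.00 | 183.33 | 30.00 | 330000.00 | 54000.00
hole | -5026.55 | 73.00 | 68.00 | -366938.02 | -341805.28
Σ | 38722.46 |  |  | 3528727.27 | 4918432.01
x_c = 3528727.27 / 38722.46 = 91.13 cm
y_c = 4918432.01 / 38722.46 = 127.02 cm

x_c = 91.13 cm, y_c = 127.02 cm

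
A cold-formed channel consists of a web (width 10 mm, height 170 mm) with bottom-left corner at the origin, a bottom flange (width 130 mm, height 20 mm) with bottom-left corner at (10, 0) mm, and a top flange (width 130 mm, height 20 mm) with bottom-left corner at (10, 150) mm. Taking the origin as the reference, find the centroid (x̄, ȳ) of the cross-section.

x̄ = 57.75 mm, ȳ = 85.00 mm

web: A = 10 × 170 = 1700.00, centroid at (5.00, 85.00).
bottom flange: A = 130 × 20 = 2600.00, centroid at (75.00, 10.00).
top flange: A = 130 × 20 = 2600.00, centroid at (75.00, 160.00).
ΣA = 6900.00 mm², ΣAx̄ = 398500.00 mm³, ΣAȳ = 586500.00 mm³.
x̄ = 398500.00/6900.00 = 57.75 mm; ȳ = 586500.00/6900.00 = 85.00 mm.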